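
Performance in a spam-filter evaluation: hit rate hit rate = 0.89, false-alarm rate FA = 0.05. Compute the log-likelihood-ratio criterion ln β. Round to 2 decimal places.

ln β = 0.60

Φ⁻¹(H) = 1.227
Φ⁻¹(FA) = -1.645
ln β = −½·[z(H)² − z(FA)²] = −0.5 × (1.506 − 2.706) = 0.600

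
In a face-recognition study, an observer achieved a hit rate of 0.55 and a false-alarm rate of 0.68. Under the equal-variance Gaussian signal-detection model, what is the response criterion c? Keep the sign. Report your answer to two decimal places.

c = -0.30

z(0.55) = 0.126, z(0.68) = 0.468
c = −½·[z(H) + z(FA)] = −0.5 × (0.126 + 0.468) = -0.297
c < 0: the observer has a liberal response bias.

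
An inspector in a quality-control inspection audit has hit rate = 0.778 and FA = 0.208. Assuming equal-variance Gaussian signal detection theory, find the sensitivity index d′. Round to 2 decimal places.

z(H) = z(0.778) = 0.765
z(FA) = z(0.208) = -0.813
d' = z(H) − z(FA) = 0.765 − (-0.813) = 1.578

d′ = 1.58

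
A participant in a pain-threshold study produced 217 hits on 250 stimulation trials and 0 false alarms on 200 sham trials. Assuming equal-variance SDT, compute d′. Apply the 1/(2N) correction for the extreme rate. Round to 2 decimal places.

The false-alarm rate is 0/200 = 0, so apply the 1/(2N) correction: FA → 1/(2·200) = 0.00250.
z(H) = z(0.86800) = 1.117
z(FA) = z(0.00250) = -2.807
d' = 1.117 − (-2.807) = 3.924

d′ = 3.92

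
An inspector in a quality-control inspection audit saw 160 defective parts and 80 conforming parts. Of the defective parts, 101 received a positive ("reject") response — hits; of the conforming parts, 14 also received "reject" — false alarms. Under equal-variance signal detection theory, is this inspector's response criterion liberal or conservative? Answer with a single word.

z(H) = 0.335, z(FA) = -0.935
c = −½·(z(H) + z(FA)) = 0.300
c > 0 → conservative criterion (biased toward responding “no”).

conservative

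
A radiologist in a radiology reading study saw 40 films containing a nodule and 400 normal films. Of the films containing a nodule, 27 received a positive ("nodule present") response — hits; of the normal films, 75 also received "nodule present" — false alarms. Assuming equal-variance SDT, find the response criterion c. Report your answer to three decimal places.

c = 0.217

H = 27/40 = 0.6750
FA = 75/400 = 0.1875
Φ⁻¹(0.6750) = 0.4538, Φ⁻¹(0.1875) = -0.8871
c = −½·[z(H) + z(FA)] = −0.5 × (0.4538 + (-0.8871)) = 0.21665
c > 0: the radiologist has a conservative response bias.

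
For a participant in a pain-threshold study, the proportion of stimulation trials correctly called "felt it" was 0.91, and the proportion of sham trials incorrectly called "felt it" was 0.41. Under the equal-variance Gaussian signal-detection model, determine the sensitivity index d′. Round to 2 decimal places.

z(H) = z(0.91) = 1.341
z(FA) = z(0.41) = -0.228
d' = z(H) − z(FA) = 1.341 − (-0.228) = 1.569

d′ = 1.57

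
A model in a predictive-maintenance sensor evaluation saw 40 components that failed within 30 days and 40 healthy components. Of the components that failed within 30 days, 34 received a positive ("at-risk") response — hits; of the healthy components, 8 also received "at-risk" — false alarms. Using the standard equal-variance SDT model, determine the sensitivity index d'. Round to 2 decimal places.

H = 34/40 = 0.8500
FA = 8/40 = 0.2000
Φ⁻¹(H) = 1.036
Φ⁻¹(FA) = -0.842
d' = z(H) − z(FA) = 1.036 − (-0.842) = 1.878

d' = 1.88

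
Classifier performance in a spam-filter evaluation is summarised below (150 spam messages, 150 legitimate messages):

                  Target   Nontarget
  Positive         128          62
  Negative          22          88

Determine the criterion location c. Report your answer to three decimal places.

c = -0.416

H = 128/150 = 0.8533
FA = 62/150 = 0.4133
Φ⁻¹(H) = Φ⁻¹(0.8533) = 1.0507
Φ⁻¹(FA) = Φ⁻¹(0.4133) = -0.2191
c = −½·[z(H) + z(FA)] = −0.5 × (1.0507 + (-0.2191)) = -0.4158
c < 0: the classifier has a liberal response bias.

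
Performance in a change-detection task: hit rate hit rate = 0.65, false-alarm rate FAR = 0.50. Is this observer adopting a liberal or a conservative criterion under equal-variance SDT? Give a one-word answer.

liberal

z(H) = 0.385, z(FA) = 0.000
c = −½·(z(H) + z(FA)) = -0.1925
c < 0 → liberal criterion (biased toward responding “yes”).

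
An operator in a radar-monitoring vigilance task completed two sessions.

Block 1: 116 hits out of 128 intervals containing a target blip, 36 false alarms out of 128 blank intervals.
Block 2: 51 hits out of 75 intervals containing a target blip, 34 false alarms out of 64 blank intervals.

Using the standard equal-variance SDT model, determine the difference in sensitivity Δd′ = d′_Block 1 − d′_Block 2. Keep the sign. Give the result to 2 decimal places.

Δd′ = 1.51

Block 1: z(0.9062) = 1.318, z(0.2812) = -0.579, d' = 1.897
Block 2: z(0.6800) = 0.468, z(0.5312) = 0.078, d' = 0.390
Δd' = d'_Block 1 − d'_Block 2 = 1.897 − 0.390 = 1.507
Block 1 has the higher sensitivity.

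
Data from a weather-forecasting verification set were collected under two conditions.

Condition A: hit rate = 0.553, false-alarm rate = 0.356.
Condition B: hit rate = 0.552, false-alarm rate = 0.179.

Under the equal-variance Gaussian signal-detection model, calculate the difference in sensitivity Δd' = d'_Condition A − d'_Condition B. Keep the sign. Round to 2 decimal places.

Δd' = -0.55

Condition A: z(0.553) = 0.133, z(0.356) = -0.369, d' = 0.502
Condition B: z(0.552) = 0.131, z(0.179) = -0.919, d' = 1.050
Δd' = d'_Condition A − d'_Condition B = 0.502 − 1.050 = -0.548
Condition B has the higher sensitivity.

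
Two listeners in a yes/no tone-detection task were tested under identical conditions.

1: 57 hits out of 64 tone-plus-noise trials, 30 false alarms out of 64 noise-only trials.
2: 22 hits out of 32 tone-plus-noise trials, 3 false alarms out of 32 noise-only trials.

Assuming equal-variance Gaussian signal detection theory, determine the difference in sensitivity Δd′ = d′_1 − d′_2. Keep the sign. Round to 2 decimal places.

Δd′ = -0.50

1: z(0.8906) = 1.230, z(0.4688) = -0.078, d' = 1.308
2: z(0.6875) = 0.489, z(0.0938) = -1.318, d' = 1.807
Δd' = d'_1 − d'_2 = 1.308 − 1.807 = -0.499
2 has the higher sensitivity.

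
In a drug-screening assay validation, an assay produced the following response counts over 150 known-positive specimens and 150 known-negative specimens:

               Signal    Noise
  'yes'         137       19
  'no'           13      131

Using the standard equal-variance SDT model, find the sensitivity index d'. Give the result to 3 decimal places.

H = 137/150 = 0.9133
FA = 19/150 = 0.1267
z(H) = z(0.9133) = 1.3614
z(FA) = z(0.1267) = -1.1421
d' = z(H) − z(FA) = 1.3614 − (-1.1421) = 2.5035

d' = 2.504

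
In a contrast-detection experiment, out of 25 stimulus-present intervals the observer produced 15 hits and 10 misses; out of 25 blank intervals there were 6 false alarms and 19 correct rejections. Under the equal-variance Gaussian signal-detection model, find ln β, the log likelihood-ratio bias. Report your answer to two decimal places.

H = 15/25 = 0.6000
FA = 6/25 = 0.2400
z(0.6000) = 0.253, z(0.2400) = -0.706
ln β = −½·[z(H)² − z(FA)²] = −0.5 × (0.064 − 0.498) = 0.217

ln β = 0.22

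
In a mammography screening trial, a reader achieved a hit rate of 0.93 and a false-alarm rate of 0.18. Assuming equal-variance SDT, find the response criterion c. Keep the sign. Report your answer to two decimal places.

z(H) = z(0.93) = 1.4758
z(FA) = z(0.18) = -0.9154
c = −½·[z(H) + z(FA)] = −0.5 × (1.4758 + (-0.9154)) = -0.2802

c = -0.28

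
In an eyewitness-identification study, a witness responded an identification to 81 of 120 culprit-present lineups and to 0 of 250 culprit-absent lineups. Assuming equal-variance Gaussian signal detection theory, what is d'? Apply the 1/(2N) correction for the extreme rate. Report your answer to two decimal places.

d' = 3.33

The false-alarm rate is 0/250 = 0, so apply the 1/(2N) correction: FA → 1/(2·250) = 0.00200.
z(H) = z(0.67500) = 0.454
z(FA) = z(0.00200) = -2.878
d' = 0.454 − (-2.878) = 3.332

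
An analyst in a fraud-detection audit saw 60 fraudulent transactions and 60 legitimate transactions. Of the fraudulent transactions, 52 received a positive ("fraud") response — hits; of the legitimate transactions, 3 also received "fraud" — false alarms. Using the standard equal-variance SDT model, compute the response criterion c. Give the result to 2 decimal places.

c = 0.27

H = 52/60 = 0.8667
FA = 3/60 = 0.0500
Φ⁻¹(H) = 1.1109
Φ⁻¹(FA) = -1.6449
c = −½·[z(H) + z(FA)] = −0.5 × (1.1109 + (-1.6449)) = 0.2670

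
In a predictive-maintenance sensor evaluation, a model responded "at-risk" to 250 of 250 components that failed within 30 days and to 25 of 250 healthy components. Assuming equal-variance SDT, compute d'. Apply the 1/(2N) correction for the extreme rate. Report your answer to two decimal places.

d' = 4.16

The hit rate is 250/250 = 1, so apply the 1/(2N) correction: H → 1 − 1/(2·250) = 0.99800.
z(H) = z(0.99800) = 2.878
z(FA) = z(0.10000) = -1.282
d' = 2.878 − (-1.282) = 4.160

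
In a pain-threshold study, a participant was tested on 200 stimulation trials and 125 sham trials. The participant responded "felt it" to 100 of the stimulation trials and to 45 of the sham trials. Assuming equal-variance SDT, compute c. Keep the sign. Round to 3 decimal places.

H = 100/200 = 0.5000
FA = 45/125 = 0.3600
z(H) = 0.0000
z(FA) = -0.3585
c = −½·[z(H) + z(FA)] = −0.5 × (0.0000 + (-0.3585)) = 0.17925
c > 0: the participant has a conservative response bias.

c = 0.179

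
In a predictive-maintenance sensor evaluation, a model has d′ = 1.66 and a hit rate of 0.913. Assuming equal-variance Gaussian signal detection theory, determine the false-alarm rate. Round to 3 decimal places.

false-alarm rate = 0.382

z(hit rate) = z(0.913) = 1.3595
z(FA) = z(H) − d' = 1.3595 − 1.66 = -0.3005
false-alarm rate = Φ(-0.3005) = 0.3819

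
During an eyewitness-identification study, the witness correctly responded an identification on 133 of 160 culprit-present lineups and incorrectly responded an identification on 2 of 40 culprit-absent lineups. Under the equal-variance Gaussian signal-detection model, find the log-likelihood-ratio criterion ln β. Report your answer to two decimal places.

H = 133/160 = 0.8313
FA = 2/40 = 0.0500
z(H) = 0.959
z(FA) = -1.645
ln β = −½·[z(H)² − z(FA)²] = −0.5 × (0.920 − 2.706) = 0.893

ln β = 0.89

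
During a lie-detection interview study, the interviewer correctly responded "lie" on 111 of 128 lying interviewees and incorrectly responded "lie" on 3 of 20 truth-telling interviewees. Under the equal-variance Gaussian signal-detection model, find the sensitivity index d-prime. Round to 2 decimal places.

d-prime = 2.15

H = 111/128 = 0.8672
FA = 3/20 = 0.1500
z(H) = 1.113
z(FA) = -1.036
d' = z(H) − z(FA) = 1.113 − (-1.036) = 2.149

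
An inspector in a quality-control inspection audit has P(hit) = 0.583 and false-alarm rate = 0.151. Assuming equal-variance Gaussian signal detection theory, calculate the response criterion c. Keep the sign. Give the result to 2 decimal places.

Φ⁻¹(H) = 0.210
Φ⁻¹(FA) = -1.032
c = −½·[z(H) + z(FA)] = −0.5 × (0.210 + (-1.032)) = 0.411

c = 0.41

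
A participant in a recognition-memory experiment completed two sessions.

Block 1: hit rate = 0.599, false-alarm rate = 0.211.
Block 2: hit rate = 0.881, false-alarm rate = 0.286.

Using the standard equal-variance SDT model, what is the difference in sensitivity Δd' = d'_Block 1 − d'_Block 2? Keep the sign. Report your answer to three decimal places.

Block 1: z(0.599) = 0.2508, z(0.211) = -0.8030, d' = 1.0538
Block 2: z(0.881) = 1.1800, z(0.286) = -0.5651, d' = 1.7451
Δd' = d'_Block 1 − d'_Block 2 = 1.0538 − 1.7451 = -0.6913
Block 2 has the higher sensitivity.

Δd' = -0.691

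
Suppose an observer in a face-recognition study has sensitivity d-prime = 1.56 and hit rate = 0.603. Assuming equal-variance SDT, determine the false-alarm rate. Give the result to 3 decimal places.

z(hit rate) = z(0.603) = 0.2611
z(FA) = z(H) − d' = 0.2611 − 1.56 = -1.2989
false-alarm rate = Φ(-1.2989) = 0.0970

false-alarm rate = 0.097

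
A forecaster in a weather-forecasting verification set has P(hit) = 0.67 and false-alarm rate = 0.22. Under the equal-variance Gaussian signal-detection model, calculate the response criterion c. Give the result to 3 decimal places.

Φ⁻¹(H) = 0.4399
Φ⁻¹(FA) = -0.7722
c = −½·[z(H) + z(FA)] = −0.5 × (0.4399 + (-0.7722)) = 0.16615
c > 0: the forecaster has a conservative response bias.

c = 0.166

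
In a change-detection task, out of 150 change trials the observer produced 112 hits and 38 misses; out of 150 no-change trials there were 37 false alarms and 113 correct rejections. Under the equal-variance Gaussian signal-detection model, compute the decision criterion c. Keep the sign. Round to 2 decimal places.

H = 112/150 = 0.7467
FA = 37/150 = 0.2467
z(H) = 0.6641
z(FA) = -0.6849
c = −½·[z(H) + z(FA)] = −0.5 × (0.6641 + (-0.6849)) = 0.0104
c > 0: the observer has a conservative response bias.

c = 0.01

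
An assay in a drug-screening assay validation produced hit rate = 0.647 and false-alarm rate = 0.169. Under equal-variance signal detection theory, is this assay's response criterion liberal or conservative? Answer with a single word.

conservative

z(H) = 0.377, z(FA) = -0.958
c = −½·(z(H) + z(FA)) = 0.2905
c > 0 → conservative criterion (biased toward responding “no”).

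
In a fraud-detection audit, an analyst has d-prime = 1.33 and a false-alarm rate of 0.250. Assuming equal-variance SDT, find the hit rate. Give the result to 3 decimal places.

hit rate = 0.744

z(false-alarm rate) = z(0.250) = -0.6745
z(H) = z(FA) + d' = -0.6745 + 1.33 = 0.6555
hit rate = Φ(0.6555) = 0.7439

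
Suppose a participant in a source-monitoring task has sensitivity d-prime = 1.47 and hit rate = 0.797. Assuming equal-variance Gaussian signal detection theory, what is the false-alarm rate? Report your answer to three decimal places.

false-alarm rate = 0.261

z(hit rate) = z(0.797) = 0.8310
z(FA) = z(H) − d' = 0.8310 − 1.47 = -0.6390
false-alarm rate = Φ(-0.6390) = 0.2614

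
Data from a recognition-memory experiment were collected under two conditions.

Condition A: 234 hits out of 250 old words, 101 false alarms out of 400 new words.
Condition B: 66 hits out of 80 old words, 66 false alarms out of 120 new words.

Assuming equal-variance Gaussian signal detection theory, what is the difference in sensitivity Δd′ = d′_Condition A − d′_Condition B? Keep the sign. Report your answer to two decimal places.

Condition A: z(0.9360) = 1.522, z(0.2525) = -0.667, d' = 2.189
Condition B: z(0.8250) = 0.935, z(0.5500) = 0.126, d' = 0.809
Δd' = d'_Condition A − d'_Condition B = 2.189 − 0.809 = 1.380
Condition A has the higher sensitivity.

Δd′ = 1.38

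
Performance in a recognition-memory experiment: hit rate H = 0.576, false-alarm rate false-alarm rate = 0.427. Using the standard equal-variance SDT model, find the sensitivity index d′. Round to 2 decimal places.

d′ = 0.38

z(0.576) = 0.192, z(0.427) = -0.184
d' = z(H) − z(FA) = 0.192 − (-0.184) = 0.376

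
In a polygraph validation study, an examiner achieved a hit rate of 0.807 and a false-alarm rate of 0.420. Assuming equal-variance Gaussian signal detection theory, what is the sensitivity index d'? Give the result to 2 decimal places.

z(H) = z(0.807) = 0.867
z(FA) = z(0.420) = -0.202
d' = z(H) − z(FA) = 0.867 − (-0.202) = 1.069

d' = 1.07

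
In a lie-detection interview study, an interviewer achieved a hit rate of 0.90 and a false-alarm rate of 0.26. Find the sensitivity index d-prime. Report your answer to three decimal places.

d-prime = 1.925

Φ⁻¹(H) = 1.2816
Φ⁻¹(FA) = -0.6433
d' = z(H) − z(FA) = 1.2816 − (-0.6433) = 1.9249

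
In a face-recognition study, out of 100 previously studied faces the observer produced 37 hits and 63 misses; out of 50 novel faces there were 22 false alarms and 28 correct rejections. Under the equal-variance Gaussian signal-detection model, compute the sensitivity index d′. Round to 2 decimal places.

H = 37/100 = 0.3700
FA = 22/50 = 0.4400
z(H) = z(0.3700) = -0.3319
z(FA) = z(0.4400) = -0.1510
d' = z(H) − z(FA) = -0.3319 − (-0.1510) = -0.1809

d′ = -0.18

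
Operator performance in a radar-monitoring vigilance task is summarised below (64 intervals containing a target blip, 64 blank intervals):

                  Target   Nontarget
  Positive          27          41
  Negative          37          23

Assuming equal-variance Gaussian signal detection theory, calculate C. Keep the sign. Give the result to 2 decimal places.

C = -0.08

H = 27/64 = 0.4219
FA = 41/64 = 0.6406
Φ⁻¹(0.4219) = -0.1970, Φ⁻¹(0.6406) = 0.3601
c = −½·[z(H) + z(FA)] = −0.5 × (-0.1970 + 0.3601) = -0.08155
c < 0: the operator has a liberal response bias.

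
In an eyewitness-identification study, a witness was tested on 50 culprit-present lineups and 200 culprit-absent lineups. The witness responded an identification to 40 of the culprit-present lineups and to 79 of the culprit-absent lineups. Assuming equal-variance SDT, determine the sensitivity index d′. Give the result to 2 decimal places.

d′ = 1.11

H = 40/50 = 0.8000
FA = 79/200 = 0.3950
Φ⁻¹(H) = 0.8416
Φ⁻¹(FA) = -0.2663
d' = z(H) − z(FA) = 0.8416 − (-0.2663) = 1.1079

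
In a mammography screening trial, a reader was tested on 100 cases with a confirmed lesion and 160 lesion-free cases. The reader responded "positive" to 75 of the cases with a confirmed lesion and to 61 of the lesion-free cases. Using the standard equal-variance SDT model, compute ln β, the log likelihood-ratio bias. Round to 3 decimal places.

ln β = -0.182

H = 75/100 = 0.7500
FA = 61/160 = 0.3812
z(H) = z(0.7500) = 0.6745
z(FA) = z(0.3812) = -0.3023
ln β = −½·[z(H)² − z(FA)²] = −0.5 × (0.4550 − 0.0914) = -0.1818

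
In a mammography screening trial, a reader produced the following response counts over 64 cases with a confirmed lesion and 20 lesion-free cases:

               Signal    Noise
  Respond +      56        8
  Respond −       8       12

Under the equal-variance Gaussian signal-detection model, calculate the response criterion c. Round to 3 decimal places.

H = 56/64 = 0.8750
FA = 8/20 = 0.4000
Φ⁻¹(H) = Φ⁻¹(0.8750) = 1.1503
Φ⁻¹(FA) = Φ⁻¹(0.4000) = -0.2533
c = −½·[z(H) + z(FA)] = −0.5 × (1.1503 + (-0.2533)) = -0.4485

c = -0.449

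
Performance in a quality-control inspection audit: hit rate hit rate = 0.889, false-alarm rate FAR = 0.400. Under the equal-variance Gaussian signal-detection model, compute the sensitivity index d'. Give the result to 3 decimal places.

d' = 1.475

Φ⁻¹(H) = 1.2212
Φ⁻¹(FA) = -0.2533
d' = z(H) − z(FA) = 1.2212 − (-0.2533) = 1.4745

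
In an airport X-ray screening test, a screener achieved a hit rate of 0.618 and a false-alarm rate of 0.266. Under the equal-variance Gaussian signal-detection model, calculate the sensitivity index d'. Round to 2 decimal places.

d' = 0.93

Φ⁻¹(H) = Φ⁻¹(0.618) = 0.3002
Φ⁻¹(FA) = Φ⁻¹(0.266) = -0.6250
d' = z(H) − z(FA) = 0.3002 − (-0.6250) = 0.9252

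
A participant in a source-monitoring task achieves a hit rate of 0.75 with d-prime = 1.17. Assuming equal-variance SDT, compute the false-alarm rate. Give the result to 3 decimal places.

false-alarm rate = 0.310

z(hit rate) = z(0.75) = 0.6745
z(FA) = z(H) − d' = 0.6745 − 1.17 = -0.4955
false-alarm rate = Φ(-0.4955) = 0.3101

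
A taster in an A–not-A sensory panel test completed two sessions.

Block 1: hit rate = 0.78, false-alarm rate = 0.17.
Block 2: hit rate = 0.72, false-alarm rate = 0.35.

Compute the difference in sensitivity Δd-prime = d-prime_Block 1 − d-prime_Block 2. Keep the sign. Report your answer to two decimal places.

Block 1: z(0.78) = 0.772, z(0.17) = -0.954, d' = 1.726
Block 2: z(0.72) = 0.583, z(0.35) = -0.385, d' = 0.968
Δd' = d'_Block 1 − d'_Block 2 = 1.726 − 0.968 = 0.758
Block 1 has the higher sensitivity.

Δd-prime = 0.76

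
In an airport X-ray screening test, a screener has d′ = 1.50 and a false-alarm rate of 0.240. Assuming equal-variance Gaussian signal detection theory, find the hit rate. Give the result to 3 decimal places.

z(false-alarm rate) = z(0.240) = -0.7063
z(H) = z(FA) + d' = -0.7063 + 1.50 = 0.7937
hit rate = Φ(0.7937) = 0.7863

hit rate = 0.786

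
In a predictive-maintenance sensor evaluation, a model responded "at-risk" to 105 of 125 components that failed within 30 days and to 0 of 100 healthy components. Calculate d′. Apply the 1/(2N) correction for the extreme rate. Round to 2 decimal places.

The false-alarm rate is 0/100 = 0, so apply the 1/(2N) correction: FA → 1/(2·100) = 0.00500.
z(H) = z(0.84000) = 0.994
z(FA) = z(0.00500) = -2.576
d' = 0.994 − (-2.576) = 3.570

d′ = 3.57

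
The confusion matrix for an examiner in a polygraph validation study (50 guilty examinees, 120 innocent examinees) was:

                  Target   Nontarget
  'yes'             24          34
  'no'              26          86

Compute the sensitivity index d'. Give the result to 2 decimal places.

d' = 0.52

H = 24/50 = 0.4800
FA = 34/120 = 0.2833
z(H) = -0.050
z(FA) = -0.573
d' = z(H) − z(FA) = -0.050 − (-0.573) = 0.523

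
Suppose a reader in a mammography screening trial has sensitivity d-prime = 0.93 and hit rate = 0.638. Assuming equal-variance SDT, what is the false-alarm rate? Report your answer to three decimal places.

false-alarm rate = 0.282

z(hit rate) = z(0.638) = 0.3531
z(FA) = z(H) − d' = 0.3531 − 0.93 = -0.5769
false-alarm rate = Φ(-0.5769) = 0.2820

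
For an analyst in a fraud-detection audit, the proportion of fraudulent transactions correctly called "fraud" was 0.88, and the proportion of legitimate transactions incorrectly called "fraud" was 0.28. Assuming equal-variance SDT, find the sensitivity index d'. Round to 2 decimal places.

d' = 1.76

z(H) = 1.175
z(FA) = -0.583
d' = z(H) − z(FA) = 1.175 − (-0.583) = 1.758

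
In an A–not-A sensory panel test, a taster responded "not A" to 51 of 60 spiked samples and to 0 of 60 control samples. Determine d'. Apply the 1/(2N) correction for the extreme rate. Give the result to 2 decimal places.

d' = 3.43

The false-alarm rate is 0/60 = 0, so apply the 1/(2N) correction: FA → 1/(2·60) = 0.00833.
z(H) = z(0.85000) = 1.036
z(FA) = z(0.00833) = -2.394
d' = 1.036 − (-2.394) = 3.430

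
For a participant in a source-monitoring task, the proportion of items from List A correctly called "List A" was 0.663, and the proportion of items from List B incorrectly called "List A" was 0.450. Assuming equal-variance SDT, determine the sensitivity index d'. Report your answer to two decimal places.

d' = 0.55

z(H) = 0.4207
z(FA) = -0.1257
d' = z(H) − z(FA) = 0.4207 − (-0.1257) = 0.5464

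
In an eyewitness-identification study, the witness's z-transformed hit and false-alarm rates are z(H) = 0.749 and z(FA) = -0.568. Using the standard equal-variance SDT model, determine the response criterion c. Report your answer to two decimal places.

c = -0.09

c = −½·[z(H) + z(FA)] = −½·(0.749 + (-0.568)) = -0.0905
c < 0: the witness has a liberal response bias.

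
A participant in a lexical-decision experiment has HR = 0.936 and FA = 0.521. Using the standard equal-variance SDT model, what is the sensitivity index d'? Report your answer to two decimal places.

z(0.936) = 1.522, z(0.521) = 0.053
d' = z(H) − z(FA) = 1.522 − 0.053 = 1.469

d' = 1.47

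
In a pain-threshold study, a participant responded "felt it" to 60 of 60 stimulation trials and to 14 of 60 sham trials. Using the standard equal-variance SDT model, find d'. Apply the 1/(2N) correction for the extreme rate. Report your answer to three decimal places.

The hit rate is 60/60 = 1, so apply the 1/(2N) correction: H → 1 − 1/(2·60) = 0.99167.
z(H) = z(0.99167) = 2.3941
z(FA) = z(0.23333) = -0.7279
d' = 2.3941 − (-0.7279) = 3.1220

d' = 3.122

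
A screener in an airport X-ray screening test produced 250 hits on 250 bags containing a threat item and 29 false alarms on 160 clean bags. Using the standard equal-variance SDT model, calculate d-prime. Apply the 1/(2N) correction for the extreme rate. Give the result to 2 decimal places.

d-prime = 3.79

The hit rate is 250/250 = 1, so apply the 1/(2N) correction: H → 1 − 1/(2·250) = 0.99800.
z(H) = z(0.99800) = 2.878
z(FA) = z(0.18125) = -0.911
d' = 2.878 − (-0.911) = 3.789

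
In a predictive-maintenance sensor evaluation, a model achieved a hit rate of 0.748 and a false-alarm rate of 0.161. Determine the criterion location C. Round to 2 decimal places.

z(0.748) = 0.668, z(0.161) = -0.990
c = −½·[z(H) + z(FA)] = −0.5 × (0.668 + (-0.990)) = 0.161

C = 0.16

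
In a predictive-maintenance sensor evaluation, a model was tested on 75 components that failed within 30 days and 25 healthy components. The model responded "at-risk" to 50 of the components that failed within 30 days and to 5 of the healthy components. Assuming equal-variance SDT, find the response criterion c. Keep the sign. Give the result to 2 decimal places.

H = 50/75 = 0.6667
FA = 5/25 = 0.2000
Φ⁻¹(H) = 0.431
Φ⁻¹(FA) = -0.842
c = −½·[z(H) + z(FA)] = −0.5 × (0.431 + (-0.842)) = 0.2055

c = 0.21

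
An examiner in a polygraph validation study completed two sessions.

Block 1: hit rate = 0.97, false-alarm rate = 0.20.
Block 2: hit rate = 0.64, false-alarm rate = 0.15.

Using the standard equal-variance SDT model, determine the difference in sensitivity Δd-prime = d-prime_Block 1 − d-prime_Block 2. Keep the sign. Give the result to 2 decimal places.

Δd-prime = 1.33

Block 1: z(0.97) = 1.881, z(0.20) = -0.842, d' = 2.723
Block 2: z(0.64) = 0.358, z(0.15) = -1.036, d' = 1.394
Δd' = d'_Block 1 − d'_Block 2 = 2.723 − 1.394 = 1.329
Block 1 has the higher sensitivity.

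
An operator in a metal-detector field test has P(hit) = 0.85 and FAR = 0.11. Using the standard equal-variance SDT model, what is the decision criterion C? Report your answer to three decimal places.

Φ⁻¹(H) = 1.0364
Φ⁻¹(FA) = -1.2265
c = −½·[z(H) + z(FA)] = −0.5 × (1.0364 + (-1.2265)) = 0.09505
c > 0: the operator has a conservative response bias.

C = 0.095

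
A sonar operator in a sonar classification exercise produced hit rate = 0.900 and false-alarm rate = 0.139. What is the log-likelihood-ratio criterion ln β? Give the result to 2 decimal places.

ln β = -0.23

z(H) = 1.282
z(FA) = -1.085
ln β = −½·[z(H)² − z(FA)²] = −0.5 × (1.644 − 1.177) = -0.2335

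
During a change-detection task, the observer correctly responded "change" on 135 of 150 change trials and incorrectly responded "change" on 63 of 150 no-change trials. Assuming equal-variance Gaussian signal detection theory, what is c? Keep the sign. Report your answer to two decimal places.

H = 135/150 = 0.9000
FA = 63/150 = 0.4200
z(H) = 1.282
z(FA) = -0.202
c = −½·[z(H) + z(FA)] = −0.5 × (1.282 + (-0.202)) = -0.540
c < 0: the observer has a liberal response bias.

c = -0.54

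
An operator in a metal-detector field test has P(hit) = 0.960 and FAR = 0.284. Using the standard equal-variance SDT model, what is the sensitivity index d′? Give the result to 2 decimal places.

Φ⁻¹(H) = Φ⁻¹(0.960) = 1.7507
Φ⁻¹(FA) = Φ⁻¹(0.284) = -0.5710
d' = z(H) − z(FA) = 1.7507 − (-0.5710) = 2.3217

d′ = 2.32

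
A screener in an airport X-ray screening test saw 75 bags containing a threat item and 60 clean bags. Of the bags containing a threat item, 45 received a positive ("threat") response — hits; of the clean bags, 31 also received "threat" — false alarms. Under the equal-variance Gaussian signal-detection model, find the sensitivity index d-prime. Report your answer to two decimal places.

H = 45/75 = 0.6000
FA = 31/60 = 0.5167
Φ⁻¹(0.6000) = 0.2533, Φ⁻¹(0.5167) = 0.0419
d' = z(H) − z(FA) = 0.2533 − 0.0419 = 0.2114

d-prime = 0.21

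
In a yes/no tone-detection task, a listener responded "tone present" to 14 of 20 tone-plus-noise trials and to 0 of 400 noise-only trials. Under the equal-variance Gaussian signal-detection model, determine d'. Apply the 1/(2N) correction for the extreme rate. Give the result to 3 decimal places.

The false-alarm rate is 0/400 = 0, so apply the 1/(2N) correction: FA → 1/(2·400) = 0.00125.
z(H) = z(0.70000) = 0.5244
z(FA) = z(0.00125) = -3.0233
d' = 0.5244 − (-3.0233) = 3.5477

d' = 3.548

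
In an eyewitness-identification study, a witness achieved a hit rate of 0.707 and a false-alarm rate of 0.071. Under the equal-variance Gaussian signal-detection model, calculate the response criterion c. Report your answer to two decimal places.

Φ⁻¹(H) = 0.545
Φ⁻¹(FA) = -1.468
c = −½·[z(H) + z(FA)] = −0.5 × (0.545 + (-1.468)) = 0.4615
c > 0: the witness has a conservative response bias.

c = 0.46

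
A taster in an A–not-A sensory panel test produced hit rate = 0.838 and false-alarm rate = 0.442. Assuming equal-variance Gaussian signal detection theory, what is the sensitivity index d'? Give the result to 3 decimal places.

z(0.838) = 0.9863, z(0.442) = -0.1459
d' = z(H) − z(FA) = 0.9863 − (-0.1459) = 1.1322

d' = 1.132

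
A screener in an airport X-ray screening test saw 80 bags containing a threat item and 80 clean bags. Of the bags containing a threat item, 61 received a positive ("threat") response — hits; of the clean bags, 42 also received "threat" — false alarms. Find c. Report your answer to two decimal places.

c = -0.39

H = 61/80 = 0.7625
FA = 42/80 = 0.5250
z(0.7625) = 0.7144, z(0.5250) = 0.0627
c = −½·[z(H) + z(FA)] = −0.5 × (0.7144 + 0.0627) = -0.38855
c < 0: the screener has a liberal response bias.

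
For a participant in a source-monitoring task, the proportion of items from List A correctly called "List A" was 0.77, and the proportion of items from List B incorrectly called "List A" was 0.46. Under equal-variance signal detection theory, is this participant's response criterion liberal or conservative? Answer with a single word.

z(H) = 0.739, z(FA) = -0.100
c = −½·(z(H) + z(FA)) = -0.3195
c < 0 → liberal criterion (biased toward responding “yes”).

liberal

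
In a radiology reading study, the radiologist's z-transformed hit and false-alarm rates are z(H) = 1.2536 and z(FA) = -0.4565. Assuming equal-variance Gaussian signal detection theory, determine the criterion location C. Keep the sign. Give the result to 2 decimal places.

c = −½·[z(H) + z(FA)] = −½·(1.2536 + (-0.4565)) = -0.39855
c < 0: the radiologist has a liberal response bias.

C = -0.40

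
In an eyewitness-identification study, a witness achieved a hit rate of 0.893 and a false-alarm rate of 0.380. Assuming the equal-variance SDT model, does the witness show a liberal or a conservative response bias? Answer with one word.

z(H) = 1.243, z(FA) = -0.305
c = −½·(z(H) + z(FA)) = -0.469
c < 0 → liberal criterion (biased toward responding “yes”).

liberal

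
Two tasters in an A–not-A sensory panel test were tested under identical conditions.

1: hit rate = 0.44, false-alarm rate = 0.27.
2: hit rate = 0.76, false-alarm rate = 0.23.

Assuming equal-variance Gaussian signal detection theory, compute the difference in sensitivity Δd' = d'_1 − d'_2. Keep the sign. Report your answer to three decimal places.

Δd' = -0.983

1: z(0.44) = -0.1510, z(0.27) = -0.6128, d' = 0.4618
2: z(0.76) = 0.7063, z(0.23) = -0.7388, d' = 1.4451
Δd' = d'_1 − d'_2 = 0.4618 − 1.4451 = -0.9833
2 has the higher sensitivity.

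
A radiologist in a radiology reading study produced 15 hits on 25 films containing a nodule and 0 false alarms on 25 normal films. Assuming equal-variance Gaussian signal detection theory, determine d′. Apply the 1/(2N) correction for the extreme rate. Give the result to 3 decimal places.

d′ = 2.307

The false-alarm rate is 0/25 = 0, so apply the 1/(2N) correction: FA → 1/(2·25) = 0.02000.
z(H) = z(0.60000) = 0.2533
z(FA) = z(0.02000) = -2.0537
d' = 0.2533 − (-2.0537) = 2.3070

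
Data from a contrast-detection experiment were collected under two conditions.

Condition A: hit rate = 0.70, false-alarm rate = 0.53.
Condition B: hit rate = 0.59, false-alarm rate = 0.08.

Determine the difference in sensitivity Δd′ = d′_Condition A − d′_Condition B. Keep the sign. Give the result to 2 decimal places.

Δd′ = -1.18

Condition A: z(0.70) = 0.524, z(0.53) = 0.075, d' = 0.449
Condition B: z(0.59) = 0.228, z(0.08) = -1.405, d' = 1.633
Δd' = d'_Condition A − d'_Condition B = 0.449 − 1.633 = -1.184
Condition B has the higher sensitivity.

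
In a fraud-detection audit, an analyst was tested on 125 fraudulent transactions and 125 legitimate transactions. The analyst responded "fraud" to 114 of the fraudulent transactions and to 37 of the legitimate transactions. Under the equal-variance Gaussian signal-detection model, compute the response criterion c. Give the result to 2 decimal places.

c = -0.41

H = 114/125 = 0.9120
FA = 37/125 = 0.2960
Φ⁻¹(H) = Φ⁻¹(0.9120) = 1.3532
Φ⁻¹(FA) = Φ⁻¹(0.2960) = -0.5359
c = −½·[z(H) + z(FA)] = −0.5 × (1.3532 + (-0.5359)) = -0.40865
c < 0: the analyst has a liberal response bias.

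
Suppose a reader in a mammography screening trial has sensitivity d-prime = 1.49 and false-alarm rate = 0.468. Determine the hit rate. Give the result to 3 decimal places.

z(false-alarm rate) = z(0.468) = -0.0803
z(H) = z(FA) + d' = -0.0803 + 1.49 = 1.4097
hit rate = Φ(1.4097) = 0.9207

hit rate = 0.921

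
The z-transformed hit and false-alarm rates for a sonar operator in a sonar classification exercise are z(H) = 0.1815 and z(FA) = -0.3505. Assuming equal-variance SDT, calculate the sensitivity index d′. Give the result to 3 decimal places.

d′ = 0.532

d' = z(H) − z(FA) = 0.1815 − (-0.3505) = 0.5320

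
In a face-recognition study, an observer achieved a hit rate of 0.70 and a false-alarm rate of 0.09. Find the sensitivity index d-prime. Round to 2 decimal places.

z(0.70) = 0.524, z(0.09) = -1.341
d' = z(H) − z(FA) = 0.524 − (-1.341) = 1.865

d-prime = 1.87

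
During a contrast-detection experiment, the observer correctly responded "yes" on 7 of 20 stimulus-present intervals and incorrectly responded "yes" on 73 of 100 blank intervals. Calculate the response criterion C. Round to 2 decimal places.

H = 7/20 = 0.3500
FA = 73/100 = 0.7300
z(H) = z(0.3500) = -0.3853
z(FA) = z(0.7300) = 0.6128
c = −½·[z(H) + z(FA)] = −0.5 × (-0.3853 + 0.6128) = -0.11375

C = -0.11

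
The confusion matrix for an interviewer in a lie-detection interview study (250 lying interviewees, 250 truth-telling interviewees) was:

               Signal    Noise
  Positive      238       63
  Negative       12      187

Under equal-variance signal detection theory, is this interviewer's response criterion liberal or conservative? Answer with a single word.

z(H) = 1.665, z(FA) = -0.668
c = −½·(z(H) + z(FA)) = -0.4985
c < 0 → liberal criterion (biased toward responding “yes”).

liberal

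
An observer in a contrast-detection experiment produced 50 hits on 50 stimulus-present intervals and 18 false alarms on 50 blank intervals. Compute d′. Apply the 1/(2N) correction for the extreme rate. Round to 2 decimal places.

d′ = 2.68

The hit rate is 50/50 = 1, so apply the 1/(2N) correction: H → 1 − 1/(2·50) = 0.99000.
z(H) = z(0.99000) = 2.326
z(FA) = z(0.36000) = -0.358
d' = 2.326 − (-0.358) = 2.684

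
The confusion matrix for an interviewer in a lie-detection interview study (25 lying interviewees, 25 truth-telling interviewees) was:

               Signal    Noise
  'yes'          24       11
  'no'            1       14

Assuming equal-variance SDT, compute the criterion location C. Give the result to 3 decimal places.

H = 24/25 = 0.9600
FA = 11/25 = 0.4400
z(H) = z(0.9600) = 1.7507
z(FA) = z(0.4400) = -0.1510
c = −½·[z(H) + z(FA)] = −0.5 × (1.7507 + (-0.1510)) = -0.79985

C = -0.800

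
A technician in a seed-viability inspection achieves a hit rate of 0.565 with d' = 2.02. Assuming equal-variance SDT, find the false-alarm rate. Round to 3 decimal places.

z(hit rate) = z(0.565) = 0.1637
z(FA) = z(H) − d' = 0.1637 − 2.02 = -1.8563
false-alarm rate = Φ(-1.8563) = 0.0317

false-alarm rate = 0.032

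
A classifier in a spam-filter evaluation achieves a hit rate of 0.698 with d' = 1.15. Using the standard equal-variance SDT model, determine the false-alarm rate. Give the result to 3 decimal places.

z(hit rate) = z(0.698) = 0.5187
z(FA) = z(H) − d' = 0.5187 − 1.15 = -0.6313
false-alarm rate = Φ(-0.6313) = 0.2639

false-alarm rate = 0.264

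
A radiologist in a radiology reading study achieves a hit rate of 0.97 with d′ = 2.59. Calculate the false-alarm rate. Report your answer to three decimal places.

false-alarm rate = 0.239

z(hit rate) = z(0.97) = 1.8808
z(FA) = z(H) − d' = 1.8808 − 2.59 = -0.7092
false-alarm rate = Φ(-0.7092) = 0.2391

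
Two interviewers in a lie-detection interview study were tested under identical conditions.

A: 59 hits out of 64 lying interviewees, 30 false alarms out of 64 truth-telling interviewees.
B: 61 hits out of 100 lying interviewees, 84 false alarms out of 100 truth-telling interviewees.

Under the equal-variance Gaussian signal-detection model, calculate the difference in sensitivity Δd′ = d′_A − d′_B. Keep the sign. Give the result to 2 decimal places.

A: z(0.9219) = 1.418, z(0.4688) = -0.078, d' = 1.496
B: z(0.6100) = 0.279, z(0.8400) = 0.994, d' = -0.715
Δd' = d'_A − d'_B = 1.496 − (-0.715) = 2.211
A has the higher sensitivity.

Δd′ = 2.21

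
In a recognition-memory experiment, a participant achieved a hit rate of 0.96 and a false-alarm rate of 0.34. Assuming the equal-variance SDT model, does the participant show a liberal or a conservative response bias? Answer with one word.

z(H) = 1.751, z(FA) = -0.412
c = −½·(z(H) + z(FA)) = -0.6695
c < 0 → liberal criterion (biased toward responding “yes”).

liberal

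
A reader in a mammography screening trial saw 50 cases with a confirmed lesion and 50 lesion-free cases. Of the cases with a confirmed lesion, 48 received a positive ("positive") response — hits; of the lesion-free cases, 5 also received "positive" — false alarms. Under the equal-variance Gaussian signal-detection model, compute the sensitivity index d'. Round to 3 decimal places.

d' = 3.032

H = 48/50 = 0.9600
FA = 5/50 = 0.1000
z(H) = 1.7507
z(FA) = -1.2816
d' = z(H) − z(FA) = 1.7507 − (-1.2816) = 3.0323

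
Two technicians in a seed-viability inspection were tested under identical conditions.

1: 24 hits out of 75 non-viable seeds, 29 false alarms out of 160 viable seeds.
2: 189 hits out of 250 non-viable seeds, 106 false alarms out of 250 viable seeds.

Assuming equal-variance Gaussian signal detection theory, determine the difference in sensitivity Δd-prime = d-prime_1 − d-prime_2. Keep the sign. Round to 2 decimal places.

Δd-prime = -0.44

1: z(0.3200) = -0.468, z(0.1812) = -0.911, d' = 0.443
2: z(0.7560) = 0.693, z(0.4240) = -0.192, d' = 0.885
Δd' = d'_1 − d'_2 = 0.443 − 0.885 = -0.442
2 has the higher sensitivity.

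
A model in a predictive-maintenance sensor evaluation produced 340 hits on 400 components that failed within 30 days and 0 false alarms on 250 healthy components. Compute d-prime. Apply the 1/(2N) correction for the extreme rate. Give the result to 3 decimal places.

The false-alarm rate is 0/250 = 0, so apply the 1/(2N) correction: FA → 1/(2·250) = 0.00200.
z(H) = z(0.85000) = 1.0364
z(FA) = z(0.00200) = -2.8782
d' = 1.0364 − (-2.8782) = 3.9146

d-prime = 3.915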